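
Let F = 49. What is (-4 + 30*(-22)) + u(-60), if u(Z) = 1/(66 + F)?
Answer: -76359/115 ≈ -663.99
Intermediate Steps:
u(Z) = 1/115 (u(Z) = 1/(66 + 49) = 1/115)
(-4 + 30*(-22)) + u(-60) = (-4 + 30*(-22)) + 1/115 = (-4 - 660) + 1/115 = -664 + 1/115 = -76359/115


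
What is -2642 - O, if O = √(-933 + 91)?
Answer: -2642 - I*√842 ≈ -2642.0 - 29.017*I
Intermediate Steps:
O = I*√842 (O = √(-842) = I*√842 ≈ 29.017*I)
-2642 - O = -2642 - I*√842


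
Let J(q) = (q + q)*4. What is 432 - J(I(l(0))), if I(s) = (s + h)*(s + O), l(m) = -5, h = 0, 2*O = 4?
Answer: 312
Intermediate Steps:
O = 2 (O = (1/2)*4 = 2)
I(s) = s*(2 + s) (I(s) = (s + 0)*(s + 2) = s*(2 + s))
J(q) = 8*q (J(q) = (2*q)*4 = 8*q)
432 - J(I(l(0))) = 432 - 8*(-5*(2 - 5)) = 432 - 8*(-5*(-3)) = 432 - 8*15 = 432 - 1*120 = 432 - 120 = 312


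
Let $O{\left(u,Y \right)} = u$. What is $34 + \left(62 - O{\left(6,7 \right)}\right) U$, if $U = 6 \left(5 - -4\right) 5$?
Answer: $15154$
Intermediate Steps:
$U = 270$ ($U = 6 \left(5 + 4\right) 5 = 6 \cdot 9 \cdot 5 = 54 \cdot 5 = 270$)
$34 + \left(62 - O{\left(6,7 \right)}\right) U = 34 + \left(62 - 6\right) 270 = 34 + 56 \cdot 270 = 34 + 15120 = 15154$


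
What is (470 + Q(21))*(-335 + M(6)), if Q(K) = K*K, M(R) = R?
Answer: -299719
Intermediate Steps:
Q(K) = K²
(470 + Q(21))*(-335 + M(6)) = (470 + 21²)*(-335 + 6) = (470 + 441)*(-329) = 911*(-329) = -299719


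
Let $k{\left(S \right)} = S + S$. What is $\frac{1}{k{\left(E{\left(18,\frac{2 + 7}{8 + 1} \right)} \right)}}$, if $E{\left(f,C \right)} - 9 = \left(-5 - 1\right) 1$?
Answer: $\frac{1}{6} \approx 0.16667$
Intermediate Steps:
$E{\left(f,C \right)} = 3$ ($E{\left(f,C \right)} = 9 + \left(-5 - 1\right) 1 = 9 - 6 = 3$)
$k{\left(S \right)} = 2 S$
$\frac{1}{k{\left(E{\left(18,\frac{2 + 7}{8 + 1} \right)} \right)}} = \frac{1}{2 \cdot 3} = \frac{1}{6}$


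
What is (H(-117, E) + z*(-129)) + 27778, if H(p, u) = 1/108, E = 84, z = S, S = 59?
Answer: 2178037/108 ≈ 20167.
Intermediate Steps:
z = 59
H(p, u) = 1/108
(H(-117, E) + z*(-129)) + 27778 = (1/108 + 59*(-129)) + 27778 = (1/108 - 7611) + 27778 = -821987/108 + 27778 = 2178037/108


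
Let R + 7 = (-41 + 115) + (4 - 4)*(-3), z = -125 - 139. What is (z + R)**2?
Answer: 38809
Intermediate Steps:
z = -264
R = 67 (R = -7 + ((-41 + 115) + (4 - 4)*(-3)) = -7 + (74 + 0*(-3)) = -7 + (74 + 0) = -7 + 74 = 67)
(z + R)**2 = (-264 + 67)**2 = (-197)**2 = 38809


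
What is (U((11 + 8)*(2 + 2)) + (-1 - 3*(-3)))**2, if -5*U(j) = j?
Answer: 1296/25 ≈ 51.840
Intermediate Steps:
U(j) = -j/5
(U((11 + 8)*(2 + 2)) + (-1 - 3*(-3)))**2 = (-(11 + 8)*(2 + 2)/5 + (-1 - 3*(-3)))**2 = (-19*4/5 + (-1 + 9))**2 = (-1/5*76 + 8)**2 = (-76/5 + 8)**2 = (-36/5)**2 = 1296/25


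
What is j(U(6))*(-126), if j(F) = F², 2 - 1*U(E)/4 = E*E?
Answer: -2330496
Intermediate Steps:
U(E) = 8 - 4*E² (U(E) = 8 - 4*E*E = 8 - 4*E²)
j(U(6))*(-126) = (8 - 4*6²)²*(-126) = (8 - 4*36)²*(-126) = (8 - 144)²*(-126) = (-136)²*(-126) = 18496*(-126) = -2330496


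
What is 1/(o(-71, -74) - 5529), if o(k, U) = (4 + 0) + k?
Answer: -1/5596 ≈ -0.00017870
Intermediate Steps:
o(k, U) = 4 + k
1/(o(-71, -74) - 5529) = 1/((4 - 71) - 5529) = 1/(-67 - 5529) = 1/(-5596) = -1/5596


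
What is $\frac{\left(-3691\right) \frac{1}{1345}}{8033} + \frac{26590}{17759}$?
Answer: $\frac{287223048681}{191875073215} \approx 1.4969$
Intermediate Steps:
$\frac{\left(-3691\right) \frac{1}{1345}}{8033} + \frac{26590}{17759} = \left(-3691\right) \frac{1}{1345} \cdot \frac{1}{8033} + 26590 \cdot \frac{1}{17759} = \left(- \frac{3691}{1345}\right) \frac{1}{8033} + \frac{26590}{17759} = - \frac{3691}{10804385} + \frac{26590}{17759} = \frac{287223048681}{191875073215}$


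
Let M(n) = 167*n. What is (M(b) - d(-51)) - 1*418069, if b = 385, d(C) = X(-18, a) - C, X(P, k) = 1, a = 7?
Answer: -353826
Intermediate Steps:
d(C) = 1 - C
(M(b) - d(-51)) - 1*418069 = (167*385 - (1 - 1*(-51))) - 1*418069 = (64295 - (1 + 51)) - 418069 = (64295 - 1*52) - 418069 = (64295 - 52) - 418069 = 64243 - 418069 = -353826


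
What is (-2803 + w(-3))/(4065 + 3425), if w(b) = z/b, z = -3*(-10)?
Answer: -2813/7490 ≈ -0.37557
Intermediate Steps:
z = 30
w(b) = 30/b
(-2803 + w(-3))/(4065 + 3425) = (-2803 + 30/(-3))/(4065 + 3425) = (-2803 + 30*(-⅓))/7490 = (-2803 - 10)*(1/7490) = -2813*1/7490 = -2813/7490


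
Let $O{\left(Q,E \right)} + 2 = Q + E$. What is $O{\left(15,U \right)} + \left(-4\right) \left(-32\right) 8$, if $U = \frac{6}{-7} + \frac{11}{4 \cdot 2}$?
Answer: $\frac{58101}{56} \approx 1037.5$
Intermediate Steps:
$U = \frac{29}{56}$ ($U = 6 \left(- \frac{1}{7}\right) + \frac{11}{8} = - \frac{6}{7} + 11 \cdot \frac{1}{8} = - \frac{6}{7} + \frac{11}{8} = \frac{29}{56} \approx 0.51786$)
$O{\left(Q,E \right)} = -2 + E + Q$ ($O{\left(Q,E \right)} = -2 + \left(Q + E\right) = -2 + \left(E + Q\right) = -2 + E + Q$)
$O{\left(15,U \right)} + \left(-4\right) \left(-32\right) 8 = \left(-2 + \frac{29}{56} + 15\right) + \left(-4\right) \left(-32\right) 8 = \frac{757}{56} + 128 \cdot 8 = \frac{757}{56} + 1024 = \frac{58101}{56}$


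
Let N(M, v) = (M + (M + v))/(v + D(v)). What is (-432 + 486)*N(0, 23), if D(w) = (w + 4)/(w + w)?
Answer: 57132/1085 ≈ 52.656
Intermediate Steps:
D(w) = (4 + w)/(2*w) (D(w) = (4 + w)/((2*w)) = (4 + w)*(1/(2*w)) = (4 + w)/(2*w))
N(M, v) = (v + 2*M)/(v + (4 + v)/(2*v)) (N(M, v) = (M + (M + v))/(v + (4 + v)/(2*v)) = (v + 2*M)/(v + (4 + v)/(2*v)))
(-432 + 486)*N(0, 23) = (-432 + 486)*(2*23*(23 + 2*0)/(4 + 23 + 2*23²)) = 54*(2*23*(23 + 0)/(4 + 23 + 2*529)) = 54*(2*23*23/(4 + 23 + 1058)) = 54*(2*23*23/1085) = 54*(2*23*(1/1085)*23) = 54*(1058/1085) = 57132/1085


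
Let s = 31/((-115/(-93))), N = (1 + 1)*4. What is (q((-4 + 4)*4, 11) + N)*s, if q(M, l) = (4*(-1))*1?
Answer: 11532/115 ≈ 100.28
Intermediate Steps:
q(M, l) = -4 (q(M, l) = -4*1 = -4)
N = 8 (N = 2*4 = 8)
s = 2883/115 (s = 31/((-115*(-1/93))) = 31/(115/93) = 31*(93/115) = 2883/115 ≈ 25.070)
(q((-4 + 4)*4, 11) + N)*s = (-4 + 8)*(2883/115) = 4*(2883/115) = 11532/115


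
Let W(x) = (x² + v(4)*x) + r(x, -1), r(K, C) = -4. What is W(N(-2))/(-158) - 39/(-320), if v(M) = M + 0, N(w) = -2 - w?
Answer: 3721/25280 ≈ 0.14719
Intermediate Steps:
v(M) = M
W(x) = -4 + x² + 4*x (W(x) = (x² + 4*x) - 4 = -4 + x² + 4*x)
W(N(-2))/(-158) - 39/(-320) = (-4 + (-2 - 1*(-2))² + 4*(-2 - 1*(-2)))/(-158) - 39/(-320) = (-4 + (-2 + 2)² + 4*(-2 + 2))*(-1/158) - 39*(-1/320) = (-4 + 0² + 4*0)*(-1/158) + 39/320 = (-4 + 0 + 0)*(-1/158) + 39/320 = -4*(-1/158) + 39/320 = 2/79 + 39/320 = 3721/25280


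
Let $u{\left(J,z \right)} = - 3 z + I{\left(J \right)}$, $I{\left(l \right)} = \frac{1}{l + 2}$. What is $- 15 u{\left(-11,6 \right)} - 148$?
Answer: $\frac{371}{3} \approx 123.67$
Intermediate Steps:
$I{\left(l \right)} = \frac{1}{2 + l}$
$u{\left(J,z \right)} = \frac{1}{2 + J} - 3 z$ ($u{\left(J,z \right)} = - 3 z + \frac{1}{2 + J} = \frac{1}{2 + J} - 3 z$)
$- 15 u{\left(-11,6 \right)} - 148 = - 15 \frac{1 - 18 \left(2 - 11\right)}{2 - 11} - 148 = - 15 \frac{1 - 18 \left(-9\right)}{-9} - 148 = - 15 \left(- \frac{1 + 162}{9}\right) - 148 = - 15 \left(\left(- \frac{1}{9}\right) 163\right) - 148 = \left(-15\right) \left(- \frac{163}{9}\right) - 148 = \frac{815}{3} - 148 = \frac{371}{3}$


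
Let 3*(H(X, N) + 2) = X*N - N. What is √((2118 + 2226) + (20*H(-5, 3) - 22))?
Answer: √4162 ≈ 64.514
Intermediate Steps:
H(X, N) = -2 - N/3 + N*X/3 (H(X, N) = -2 + (X*N - N)/3 = -2 + (N*X - N)/3 = -2 + (-N + N*X)/3 = -2 + (-N/3 + N*X/3) = -2 - N/3 + N*X/3)
√((2118 + 2226) + (20*H(-5, 3) - 22)) = √((2118 + 2226) + (20*(-2 - ⅓*3 + (⅓)*3*(-5)) - 22)) = √(4344 + (20*(-2 - 1 - 5) - 22)) = √(4344 + (20*(-8) - 22)) = √(4344 + (-160 - 22)) = √(4344 - 182) = √4162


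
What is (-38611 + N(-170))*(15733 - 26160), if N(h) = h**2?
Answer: 101256597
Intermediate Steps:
(-38611 + N(-170))*(15733 - 26160) = (-38611 + (-170)**2)*(15733 - 26160) = (-38611 + 28900)*(-10427) = -9711*(-10427) = 101256597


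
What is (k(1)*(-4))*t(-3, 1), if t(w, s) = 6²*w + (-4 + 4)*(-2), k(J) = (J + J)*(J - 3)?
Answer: -1728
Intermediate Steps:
k(J) = 2*J*(-3 + J) (k(J) = (2*J)*(-3 + J) = 2*J*(-3 + J))
t(w, s) = 36*w (t(w, s) = 36*w + 0*(-2) = 36*w + 0 = 36*w)
(k(1)*(-4))*t(-3, 1) = ((2*1*(-3 + 1))*(-4))*(36*(-3)) = ((2*1*(-2))*(-4))*(-108) = -4*(-4)*(-108) = 16*(-108) = -1728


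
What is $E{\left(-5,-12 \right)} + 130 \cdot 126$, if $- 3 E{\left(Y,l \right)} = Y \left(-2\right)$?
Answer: $\frac{49130}{3} \approx 16377.0$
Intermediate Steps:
$E{\left(Y,l \right)} = \frac{2 Y}{3}$ ($E{\left(Y,l \right)} = - \frac{Y \left(-2\right)}{3} = - \frac{\left(-2\right) Y}{3} = \frac{2 Y}{3}$)
$E{\left(-5,-12 \right)} + 130 \cdot 126 = \frac{2}{3} \left(-5\right) + 130 \cdot 126 = - \frac{10}{3} + 16380 = \frac{49130}{3}$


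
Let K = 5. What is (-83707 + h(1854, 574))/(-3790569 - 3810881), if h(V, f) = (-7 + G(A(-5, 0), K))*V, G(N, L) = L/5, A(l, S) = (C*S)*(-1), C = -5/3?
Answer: 94831/7601450 ≈ 0.012475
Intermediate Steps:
C = -5/3 (C = -5*1/3 = -5/3 ≈ -1.6667)
A(l, S) = 5*S/3 (A(l, S) = -5*S/3*(-1) = 5*S/3)
G(N, L) = L/5 (G(N, L) = L*(1/5) = L/5)
h(V, f) = -6*V (h(V, f) = (-7 + (1/5)*5)*V = (-7 + 1)*V = -6*V)
(-83707 + h(1854, 574))/(-3790569 - 3810881) = (-83707 - 6*1854)/(-3790569 - 3810881) = (-83707 - 11124)/(-7601450) = -94831*(-1/7601450) = 94831/7601450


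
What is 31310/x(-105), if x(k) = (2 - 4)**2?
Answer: 15655/2 ≈ 7827.5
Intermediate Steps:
x(k) = 4 (x(k) = (-2)**2 = 4)
31310/x(-105) = 31310/4 = 31310*(1/4) = 15655/2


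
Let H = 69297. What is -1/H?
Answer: -1/69297 ≈ -1.4431e-5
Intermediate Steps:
-1/H = -1/69297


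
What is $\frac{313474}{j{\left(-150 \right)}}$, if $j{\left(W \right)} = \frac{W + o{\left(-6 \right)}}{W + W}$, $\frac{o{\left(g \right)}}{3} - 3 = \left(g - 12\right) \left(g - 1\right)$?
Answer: $- \frac{31347400}{79} \approx -3.968 \cdot 10^{5}$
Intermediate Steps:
$o{\left(g \right)} = 9 + 3 \left(-1 + g\right) \left(-12 + g\right)$ ($o{\left(g \right)} = 9 + 3 \left(g - 12\right) \left(g - 1\right) = 9 + 3 \left(-12 + g\right) \left(-1 + g\right) = 9 + 3 \left(-1 + g\right) \left(-12 + g\right)$)
$j{\left(W \right)} = \frac{387 + W}{2 W}$ ($j{\left(W \right)} = \frac{W + \left(45 - -234 + 3 \left(-6\right)^{2}\right)}{W + W} = \frac{W + \left(45 + 234 + 3 \cdot 36\right)}{2 W} = \left(W + \left(45 + 234 + 108\right)\right) \frac{1}{2 W} = \left(W + 387\right) \frac{1}{2 W} = \left(387 + W\right) \frac{1}{2 W} = \frac{387 + W}{2 W}$)
$\frac{313474}{j{\left(-150 \right)}} = \frac{313474}{\frac{1}{2} \frac{1}{-150} \left(387 - 150\right)} = \frac{313474}{\frac{1}{2} \left(- \frac{1}{150}\right) 237} = \frac{313474}{- \frac{79}{100}} = 313474 \left(- \frac{100}{79}\right) = - \frac{31347400}{79}$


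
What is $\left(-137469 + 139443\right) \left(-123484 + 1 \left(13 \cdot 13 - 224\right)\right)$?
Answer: $-243865986$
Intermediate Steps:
$\left(-137469 + 139443\right) \left(-123484 + 1 \left(13 \cdot 13 - 224\right)\right) = 1974 \left(-123484 + 1 \left(169 - 224\right)\right) = 1974 \left(-123484 + 1 \left(-55\right)\right) = 1974 \left(-123484 - 55\right) = 1974 \left(-123539\right) = -243865986$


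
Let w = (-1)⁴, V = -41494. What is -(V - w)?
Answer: 41495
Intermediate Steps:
w = 1
-(V - w) = -(-41494 - 1*1) = -(-41494 - 1) = -1*(-41495) = 41495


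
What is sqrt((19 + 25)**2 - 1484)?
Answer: 2*sqrt(113) ≈ 21.260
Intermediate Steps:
sqrt((19 + 25)**2 - 1484) = sqrt(44**2 - 1484) = sqrt(1936 - 1484) = sqrt(452) = 2*sqrt(113)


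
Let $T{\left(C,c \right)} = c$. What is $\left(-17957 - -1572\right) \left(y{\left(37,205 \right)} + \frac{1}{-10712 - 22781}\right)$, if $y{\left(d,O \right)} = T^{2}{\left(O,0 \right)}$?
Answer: $\frac{16385}{33493} \approx 0.48921$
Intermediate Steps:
$y{\left(d,O \right)} = 0$ ($y{\left(d,O \right)} = 0^{2} = 0$)
$\left(-17957 - -1572\right) \left(y{\left(37,205 \right)} + \frac{1}{-10712 - 22781}\right) = \left(-17957 - -1572\right) \left(0 + \frac{1}{-10712 - 22781}\right) = \left(-17957 + \left(-21304 + 22876\right)\right) \left(0 + \frac{1}{-33493}\right) = \left(-17957 + 1572\right) \left(0 - \frac{1}{33493}\right) = \left(-16385\right) \left(- \frac{1}{33493}\right) = \frac{16385}{33493}$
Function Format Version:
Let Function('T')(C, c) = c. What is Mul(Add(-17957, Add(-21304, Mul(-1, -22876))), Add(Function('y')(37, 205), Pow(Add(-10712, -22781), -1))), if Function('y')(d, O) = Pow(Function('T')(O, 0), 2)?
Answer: Rational(16385, 33493) ≈ 0.48921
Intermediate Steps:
Function('y')(d, O) = 0 (Function('y')(d, O) = Pow(0, 2) = 0)
Mul(Add(-17957, Add(-21304, Mul(-1, -22876))), Add(Function('y')(37, 205), Pow(Add(-10712, -22781), -1))) = Mul(Add(-17957, Add(-21304, Mul(-1, -22876))), Add(0, Pow(Add(-10712, -22781), -1))) = Mul(Add(-17957, Add(-21304, 22876)), Add(0, Pow(-33493, -1))) = Mul(Add(-17957, 1572), Add(0, Rational(-1, 33493))) = Mul(-16385, Rational(-1, 33493)) = Rational(16385, 33493)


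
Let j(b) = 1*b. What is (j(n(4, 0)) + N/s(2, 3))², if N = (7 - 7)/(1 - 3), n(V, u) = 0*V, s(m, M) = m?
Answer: 0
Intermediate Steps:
n(V, u) = 0
N = 0 (N = 0/(-2) = 0*(-½) = 0)
j(b) = b
(j(n(4, 0)) + N/s(2, 3))² = (0 + 0/2)² = (0 + 0*(½))² = (0 + 0)² = 0² = 0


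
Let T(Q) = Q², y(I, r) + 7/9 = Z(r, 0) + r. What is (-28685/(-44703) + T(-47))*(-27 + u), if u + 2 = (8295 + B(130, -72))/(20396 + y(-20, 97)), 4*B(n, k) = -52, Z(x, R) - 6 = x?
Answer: -523601847353780/8286013971 ≈ -63191.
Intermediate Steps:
Z(x, R) = 6 + x
y(I, r) = 47/9 + 2*r (y(I, r) = -7/9 + ((6 + r) + r) = -7/9 + (6 + 2*r) = 47/9 + 2*r)
B(n, k) = -13 (B(n, k) = (¼)*(-52) = -13)
u = -296176/185357 (u = -2 + (8295 - 13)/(20396 + (47/9 + 2*97)) = -2 + 8282/(20396 + (47/9 + 194)) = -2 + 8282/(20396 + 1793/9) = -2 + 8282/(185357/9) = -2 + 8282*(9/185357) = -2 + 74538/185357 = -296176/185357 ≈ -1.5979)
(-28685/(-44703) + T(-47))*(-27 + u) = (-28685/(-44703) + (-47)²)*(-27 - 296176/185357) = (-28685*(-1/44703) + 2209)*(-5300815/185357) = (28685/44703 + 2209)*(-5300815/185357) = (98777612/44703)*(-5300815/185357) = -523601847353780/8286013971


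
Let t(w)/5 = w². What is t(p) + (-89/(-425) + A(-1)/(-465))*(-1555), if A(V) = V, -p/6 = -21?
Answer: 624898318/7905 ≈ 79051.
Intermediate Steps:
p = 126 (p = -6*(-21) = 126)
t(w) = 5*w²
t(p) + (-89/(-425) + A(-1)/(-465))*(-1555) = 5*126² + (-89/(-425) - 1/(-465))*(-1555) = 5*15876 + (-89*(-1/425) - 1*(-1/465))*(-1555) = 79380 + (89/425 + 1/465)*(-1555) = 79380 + (8362/39525)*(-1555) = 79380 - 2600582/7905 = 624898318/7905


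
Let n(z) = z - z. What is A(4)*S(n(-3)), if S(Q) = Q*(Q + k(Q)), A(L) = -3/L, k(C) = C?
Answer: 0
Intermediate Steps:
n(z) = 0
S(Q) = 2*Q² (S(Q) = Q*(Q + Q) = Q*(2*Q) = 2*Q²)
A(4)*S(n(-3)) = (-3/4)*(2*0²) = (-3*¼)*(2*0) = -¾*0 = 0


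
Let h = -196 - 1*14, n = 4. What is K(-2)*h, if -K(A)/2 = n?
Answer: 1680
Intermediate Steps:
K(A) = -8 (K(A) = -2*4 = -8)
h = -210 (h = -196 - 14 = -210)
K(-2)*h = -8*(-210) = 1680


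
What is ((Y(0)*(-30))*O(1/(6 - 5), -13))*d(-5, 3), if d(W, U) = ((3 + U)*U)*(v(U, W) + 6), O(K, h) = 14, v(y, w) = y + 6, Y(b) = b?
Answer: 0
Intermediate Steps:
v(y, w) = 6 + y
d(W, U) = U*(3 + U)*(12 + U) (d(W, U) = ((3 + U)*U)*((6 + U) + 6) = (U*(3 + U))*(12 + U) = U*(3 + U)*(12 + U))
((Y(0)*(-30))*O(1/(6 - 5), -13))*d(-5, 3) = ((0*(-30))*14)*(3*(36 + 3² + 15*3)) = (0*14)*(3*(36 + 9 + 45)) = 0*(3*90) = 0*270 = 0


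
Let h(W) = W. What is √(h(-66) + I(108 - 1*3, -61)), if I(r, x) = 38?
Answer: 2*I*√7 ≈ 5.2915*I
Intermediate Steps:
√(h(-66) + I(108 - 1*3, -61)) = √(-66 + 38) = √(-28) = 2*I*√7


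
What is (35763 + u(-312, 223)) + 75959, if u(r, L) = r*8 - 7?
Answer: 109219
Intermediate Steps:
u(r, L) = -7 + 8*r (u(r, L) = 8*r - 7 = -7 + 8*r)
(35763 + u(-312, 223)) + 75959 = (35763 + (-7 + 8*(-312))) + 75959 = (35763 + (-7 - 2496)) + 75959 = (35763 - 2503) + 75959 = 33260 + 75959 = 109219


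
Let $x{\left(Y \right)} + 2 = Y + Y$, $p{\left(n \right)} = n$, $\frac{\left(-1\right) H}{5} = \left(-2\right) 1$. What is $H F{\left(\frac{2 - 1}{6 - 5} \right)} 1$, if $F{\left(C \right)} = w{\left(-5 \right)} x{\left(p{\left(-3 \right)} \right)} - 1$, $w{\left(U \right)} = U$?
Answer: $390$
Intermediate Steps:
$H = 10$ ($H = - 5 \left(\left(-2\right) 1\right) = \left(-5\right) \left(-2\right) = 10$)
$x{\left(Y \right)} = -2 + 2 Y$ ($x{\left(Y \right)} = -2 + \left(Y + Y\right) = -2 + 2 Y$)
$F{\left(C \right)} = 39$ ($F{\left(C \right)} = - 5 \left(-2 + 2 \left(-3\right)\right) - 1 = - 5 \left(-2 - 6\right) - 1 = \left(-5\right) \left(-8\right) - 1 = 40 - 1 = 39$)
$H F{\left(\frac{2 - 1}{6 - 5} \right)} 1 = 10 \cdot 39 \cdot 1 = 390 \cdot 1 = 390$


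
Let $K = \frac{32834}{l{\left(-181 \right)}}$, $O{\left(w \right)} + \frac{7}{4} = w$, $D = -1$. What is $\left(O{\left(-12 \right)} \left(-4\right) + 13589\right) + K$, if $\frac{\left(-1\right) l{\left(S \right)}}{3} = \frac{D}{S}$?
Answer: $- \frac{5902022}{3} \approx -1.9673 \cdot 10^{6}$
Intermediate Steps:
$O{\left(w \right)} = - \frac{7}{4} + w$
$l{\left(S \right)} = \frac{3}{S}$ ($l{\left(S \right)} = - 3 \left(- \frac{1}{S}\right) = \frac{3}{S}$)
$K = - \frac{5942954}{3}$ ($K = \frac{32834}{3 \frac{1}{-181}} = \frac{32834}{3 \left(- \frac{1}{181}\right)} = \frac{32834}{- \frac{3}{181}} = 32834 \left(- \frac{181}{3}\right) = - \frac{5942954}{3} \approx -1.981 \cdot 10^{6}$)
$\left(O{\left(-12 \right)} \left(-4\right) + 13589\right) + K = \left(\left(- \frac{7}{4} - 12\right) \left(-4\right) + 13589\right) - \frac{5942954}{3} = \left(\left(- \frac{55}{4}\right) \left(-4\right) + 13589\right) - \frac{5942954}{3} = \left(55 + 13589\right) - \frac{5942954}{3} = 13644 - \frac{5942954}{3} = - \frac{5902022}{3}$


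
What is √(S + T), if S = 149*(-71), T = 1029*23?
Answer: 4*√818 ≈ 114.40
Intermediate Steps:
T = 23667
S = -10579
√(S + T) = √(-10579 + 23667) = √13088 = 4*√818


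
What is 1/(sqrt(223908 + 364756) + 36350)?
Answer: 18175/660366918 - sqrt(147166)/660366918 ≈ 2.6942e-5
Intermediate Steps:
1/(sqrt(223908 + 364756) + 36350) = 1/(sqrt(588664) + 36350) = 1/(2*sqrt(147166) + 36350) = 1/(36350 + 2*sqrt(147166))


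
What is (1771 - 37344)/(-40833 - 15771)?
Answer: 35573/56604 ≈ 0.62845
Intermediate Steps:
(1771 - 37344)/(-40833 - 15771) = -35573/(-56604) = -35573*(-1/56604) = 35573/56604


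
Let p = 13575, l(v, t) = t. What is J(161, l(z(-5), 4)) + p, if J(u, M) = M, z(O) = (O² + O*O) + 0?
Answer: 13579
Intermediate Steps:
z(O) = 2*O² (z(O) = (O² + O²) + 0 = 2*O² + 0 = 2*O²)
J(161, l(z(-5), 4)) + p = 4 + 13575 = 13579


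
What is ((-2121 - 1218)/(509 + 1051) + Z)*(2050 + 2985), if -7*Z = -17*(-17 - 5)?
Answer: -203686897/728 ≈ -2.7979e+5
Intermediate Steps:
Z = -374/7 (Z = -(-17)*(-17 - 5)/7 = -(-17)*(-22)/7 = -⅐*374 = -374/7 ≈ -53.429)
((-2121 - 1218)/(509 + 1051) + Z)*(2050 + 2985) = ((-2121 - 1218)/(509 + 1051) - 374/7)*(2050 + 2985) = (-3339/1560 - 374/7)*5035 = (-3339*1/1560 - 374/7)*5035 = (-1113/520 - 374/7)*5035 = -202271/3640*5035 = -203686897/728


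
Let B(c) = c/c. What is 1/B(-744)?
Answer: 1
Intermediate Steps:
B(c) = 1
1/B(-744) = 1/1 = 1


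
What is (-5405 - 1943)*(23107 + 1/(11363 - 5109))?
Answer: -530934071646/3127 ≈ -1.6979e+8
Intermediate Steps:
(-5405 - 1943)*(23107 + 1/(11363 - 5109)) = -7348*(23107 + 1/6254) = -7348*144511179/6254 = -530934071646/3127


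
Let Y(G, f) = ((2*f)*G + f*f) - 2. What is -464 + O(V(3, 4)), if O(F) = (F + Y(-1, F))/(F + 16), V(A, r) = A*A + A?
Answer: -6431/14 ≈ -459.36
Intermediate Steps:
V(A, r) = A + A² (V(A, r) = A² + A = A + A²)
Y(G, f) = -2 + f² + 2*G*f (Y(G, f) = (2*G*f + f²) - 2 = (f² + 2*G*f) - 2 = -2 + f² + 2*G*f)
O(F) = (-2 + F² - F)/(16 + F) (O(F) = (F + (-2 + F² + 2*(-1)*F))/(F + 16) = (F + (-2 + F² - 2*F))/(16 + F) = (-2 + F² - F)/(16 + F))
-464 + O(V(3, 4)) = -464 + (-2 + (3*(1 + 3))² - 3*(1 + 3))/(16 + 3*(1 + 3)) = -464 + (-2 + (3*4)² - 3*4)/(16 + 3*4) = -464 + (-2 + 12² - 1*12)/(16 + 12) = -464 + (-2 + 144 - 12)/28 = -464 + (1/28)*130 = -464 + 65/14 = -6431/14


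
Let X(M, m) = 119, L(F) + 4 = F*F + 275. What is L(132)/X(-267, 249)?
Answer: 17695/119 ≈ 148.70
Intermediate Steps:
L(F) = 271 + F² (L(F) = -4 + (F*F + 275) = -4 + (F² + 275) = -4 + (275 + F²) = 271 + F²)
L(132)/X(-267, 249) = (271 + 132²)/119 = (271 + 17424)*(1/119) = 17695*(1/119) = 17695/119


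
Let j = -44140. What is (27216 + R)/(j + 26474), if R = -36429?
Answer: 9213/17666 ≈ 0.52151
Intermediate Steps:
(27216 + R)/(j + 26474) = (27216 - 36429)/(-44140 + 26474) = -9213/(-17666) = -9213*(-1/17666) = 9213/17666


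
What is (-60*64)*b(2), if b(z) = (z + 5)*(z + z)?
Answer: -107520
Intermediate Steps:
b(z) = 2*z*(5 + z) (b(z) = (5 + z)*(2*z) = 2*z*(5 + z))
(-60*64)*b(2) = (-60*64)*(2*2*(5 + 2)) = -7680*2*7 = -3840*28 = -107520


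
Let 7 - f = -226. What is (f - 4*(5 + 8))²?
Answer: 32761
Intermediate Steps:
f = 233 (f = 7 - 1*(-226) = 7 + 226 = 233)
(f - 4*(5 + 8))² = (233 - 4*(5 + 8))² = (233 - 4*13)² = (233 - 52)² = 181² = 32761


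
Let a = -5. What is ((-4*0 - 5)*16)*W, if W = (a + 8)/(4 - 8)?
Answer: 60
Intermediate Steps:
W = -3/4 (W = (-5 + 8)/(4 - 8) = 3/(-4) = 3*(-1/4) = -3/4 ≈ -0.75000)
((-4*0 - 5)*16)*W = ((-4*0 - 5)*16)*(-3/4) = ((0 - 5)*16)*(-3/4) = -5*16*(-3/4) = -80*(-3/4) = 60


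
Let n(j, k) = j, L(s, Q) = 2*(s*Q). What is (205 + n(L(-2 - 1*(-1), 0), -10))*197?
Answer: 40385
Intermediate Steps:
L(s, Q) = 2*Q*s (L(s, Q) = 2*(Q*s) = 2*Q*s)
(205 + n(L(-2 - 1*(-1), 0), -10))*197 = (205 + 2*0*(-2 - 1*(-1)))*197 = (205 + 2*0*(-2 + 1))*197 = (205 + 2*0*(-1))*197 = (205 + 0)*197 = 205*197 = 40385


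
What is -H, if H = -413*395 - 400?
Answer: 163535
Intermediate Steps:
H = -163535 (H = -163135 - 400 = -163535)
-H = -1*(-163535) = 163535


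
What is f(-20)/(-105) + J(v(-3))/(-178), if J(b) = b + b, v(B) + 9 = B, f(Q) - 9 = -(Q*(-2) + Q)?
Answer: 2239/9345 ≈ 0.23959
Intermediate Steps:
f(Q) = 9 + Q (f(Q) = 9 - (Q*(-2) + Q) = 9 - (-2*Q + Q) = 9 - (-1)*Q = 9 + Q)
v(B) = -9 + B
J(b) = 2*b
f(-20)/(-105) + J(v(-3))/(-178) = (9 - 20)/(-105) + (2*(-9 - 3))/(-178) = -11*(-1/105) + (2*(-12))*(-1/178) = 11/105 - 24*(-1/178) = 11/105 + 12/89 = 2239/9345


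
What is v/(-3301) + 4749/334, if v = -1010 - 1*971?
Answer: 16338103/1102534 ≈ 14.819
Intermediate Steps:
v = -1981 (v = -1010 - 971 = -1981)
v/(-3301) + 4749/334 = -1981/(-3301) + 4749/334 = -1981*(-1/3301) + 4749*(1/334) = 1981/3301 + 4749/334 = 16338103/1102534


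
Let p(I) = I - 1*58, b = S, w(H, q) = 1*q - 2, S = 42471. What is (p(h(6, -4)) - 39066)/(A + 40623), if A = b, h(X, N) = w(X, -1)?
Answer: -3557/7554 ≈ -0.47088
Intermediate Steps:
w(H, q) = -2 + q (w(H, q) = q - 2 = -2 + q)
b = 42471
h(X, N) = -3 (h(X, N) = -2 - 1 = -3)
p(I) = -58 + I (p(I) = I - 58 = -58 + I)
A = 42471
(p(h(6, -4)) - 39066)/(A + 40623) = ((-58 - 3) - 39066)/(42471 + 40623) = (-61 - 39066)/83094 = -39127*1/83094 = -3557/7554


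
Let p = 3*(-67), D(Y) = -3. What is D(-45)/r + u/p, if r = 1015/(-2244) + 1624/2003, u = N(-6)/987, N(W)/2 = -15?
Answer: -127382897882/15221110317 ≈ -8.3688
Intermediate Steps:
N(W) = -30 (N(W) = 2*(-15) = -30)
u = -10/329 (u = -30/987 = -30*1/987 = -10/329 ≈ -0.030395)
r = 1611211/4494732 (r = 1015*(-1/2244) + 1624*(1/2003) = -1015/2244 + 1624/2003 = 1611211/4494732 ≈ 0.35847)
p = -201
D(-45)/r + u/p = -3/1611211/4494732 - 10/329/(-201) = -3*4494732/1611211 - 10/329*(-1/201) = -13484196/1611211 + 10/66129 = -127382897882/15221110317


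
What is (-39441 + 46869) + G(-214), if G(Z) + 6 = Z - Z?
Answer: 7422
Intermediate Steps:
G(Z) = -6 (G(Z) = -6 + (Z - Z) = -6 + 0 = -6)
(-39441 + 46869) + G(-214) = (-39441 + 46869) - 6 = 7428 - 6 = 7422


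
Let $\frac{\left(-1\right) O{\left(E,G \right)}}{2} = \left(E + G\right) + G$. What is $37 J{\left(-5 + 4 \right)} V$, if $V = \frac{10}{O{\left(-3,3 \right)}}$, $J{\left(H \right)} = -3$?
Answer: $185$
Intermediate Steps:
$O{\left(E,G \right)} = - 4 G - 2 E$ ($O{\left(E,G \right)} = - 2 \left(\left(E + G\right) + G\right) = - 2 \left(E + 2 G\right) = - 4 G - 2 E$)
$V = - \frac{5}{3}$ ($V = \frac{10}{\left(-4\right) 3 - -6} = \frac{10}{-12 + 6} = \frac{10}{-6} = 10 \left(- \frac{1}{6}\right) = - \frac{5}{3} \approx -1.6667$)
$37 J{\left(-5 + 4 \right)} V = 37 \left(-3\right) \left(- \frac{5}{3}\right) = \left(-111\right) \left(- \frac{5}{3}\right) = 185$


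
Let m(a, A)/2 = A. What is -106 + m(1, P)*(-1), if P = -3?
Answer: -100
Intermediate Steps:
m(a, A) = 2*A
-106 + m(1, P)*(-1) = -106 + (2*(-3))*(-1) = -106 - 6*(-1) = -106 + 6 = -100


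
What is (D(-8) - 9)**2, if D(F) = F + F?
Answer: 625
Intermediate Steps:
D(F) = 2*F
(D(-8) - 9)**2 = (2*(-8) - 9)**2 = (-16 - 9)**2 = (-25)**2 = 625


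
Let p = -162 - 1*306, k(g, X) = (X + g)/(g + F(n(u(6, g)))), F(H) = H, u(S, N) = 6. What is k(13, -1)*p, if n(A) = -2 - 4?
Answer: -5616/7 ≈ -802.29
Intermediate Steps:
n(A) = -6
k(g, X) = (X + g)/(-6 + g) (k(g, X) = (X + g)/(g - 6) = (X + g)/(-6 + g))
p = -468 (p = -162 - 306 = -468)
k(13, -1)*p = ((-1 + 13)/(-6 + 13))*(-468) = (12/7)*(-468) = -5616/7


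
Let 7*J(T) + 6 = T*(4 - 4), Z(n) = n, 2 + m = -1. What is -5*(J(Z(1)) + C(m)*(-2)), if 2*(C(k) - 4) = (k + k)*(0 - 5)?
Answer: 1360/7 ≈ 194.29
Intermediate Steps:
m = -3 (m = -2 - 1 = -3)
J(T) = -6/7 (J(T) = -6/7 + (T*(4 - 4))/7 = -6/7 + (T*0)/7 = -6/7 + (⅐)*0 = -6/7 + 0 = -6/7)
C(k) = 4 - 5*k (C(k) = 4 + ((k + k)*(0 - 5))/2 = 4 + ((2*k)*(-5))/2 = 4 + (-10*k)/2 = 4 - 5*k)
-5*(J(Z(1)) + C(m)*(-2)) = -5*(-6/7 + (4 - 5*(-3))*(-2)) = -5*(-6/7 + (4 + 15)*(-2)) = -5*(-6/7 + 19*(-2)) = -5*(-6/7 - 38) = -5*(-272/7) = 1360/7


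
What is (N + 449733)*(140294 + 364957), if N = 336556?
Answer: 397273303539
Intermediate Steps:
(N + 449733)*(140294 + 364957) = (336556 + 449733)*(140294 + 364957) = 786289*505251 = 397273303539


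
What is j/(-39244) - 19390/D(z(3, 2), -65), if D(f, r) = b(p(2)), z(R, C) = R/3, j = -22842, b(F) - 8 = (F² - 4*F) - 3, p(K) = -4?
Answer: -380048003/726014 ≈ -523.47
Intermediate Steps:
b(F) = 5 + F² - 4*F (b(F) = 8 + ((F² - 4*F) - 3) = 8 + (-3 + F² - 4*F) = 5 + F² - 4*F)
z(R, C) = R/3 (z(R, C) = R*(⅓) = R/3)
D(f, r) = 37 (D(f, r) = 5 + (-4)² - 4*(-4) = 5 + 16 + 16 = 37)
j/(-39244) - 19390/D(z(3, 2), -65) = -22842/(-39244) - 19390/37 = -22842*(-1/39244) - 19390*1/37 = 11421/19622 - 19390/37 = -380048003/726014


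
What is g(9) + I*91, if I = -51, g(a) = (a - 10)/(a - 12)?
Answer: -13922/3 ≈ -4640.7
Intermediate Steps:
g(a) = (-10 + a)/(-12 + a)
g(9) + I*91 = (-10 + 9)/(-12 + 9) - 51*91 = -1/(-3) - 4641 = -⅓*(-1) - 4641 = ⅓ - 4641 = -13922/3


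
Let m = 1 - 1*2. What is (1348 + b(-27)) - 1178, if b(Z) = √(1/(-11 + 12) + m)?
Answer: 170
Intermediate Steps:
m = -1 (m = 1 - 2 = -1)
b(Z) = 0 (b(Z) = √(1/(-11 + 12) - 1) = √(1/1 - 1) = √(1 - 1) = √0 = 0)
(1348 + b(-27)) - 1178 = (1348 + 0) - 1178 = 1348 - 1178 = 170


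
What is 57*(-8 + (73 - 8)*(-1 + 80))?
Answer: 292239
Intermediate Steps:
57*(-8 + (73 - 8)*(-1 + 80)) = 57*(-8 + 65*79) = 57*(-8 + 5135) = 57*5127 = 292239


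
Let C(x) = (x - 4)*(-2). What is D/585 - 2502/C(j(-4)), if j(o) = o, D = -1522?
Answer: -744011/4680 ≈ -158.98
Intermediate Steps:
C(x) = 8 - 2*x (C(x) = (-4 + x)*(-2) = 8 - 2*x)
D/585 - 2502/C(j(-4)) = -1522/585 - 2502/(8 - 2*(-4)) = -1522*1/585 - 2502/(8 + 8) = -1522/585 - 2502/16 = -1522/585 - 2502*1/16 = -1522/585 - 1251/8 = -744011/4680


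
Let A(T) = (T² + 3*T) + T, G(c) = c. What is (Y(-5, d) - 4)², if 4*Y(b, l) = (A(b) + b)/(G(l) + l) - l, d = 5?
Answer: 441/16 ≈ 27.563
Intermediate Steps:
A(T) = T² + 4*T
Y(b, l) = -l/4 + (b + b*(4 + b))/(8*l) (Y(b, l) = ((b*(4 + b) + b)/(l + l) - l)/4 = ((b + b*(4 + b))/((2*l)) - l)/4 = ((b + b*(4 + b))*(1/(2*l)) - l)/4 = ((b + b*(4 + b))/(2*l) - l)/4 = (-l + (b + b*(4 + b))/(2*l))/4 = -l/4 + (b + b*(4 + b))/(8*l))
(Y(-5, d) - 4)² = ((⅛)*(-5 - 2*5² - 5*(4 - 5))/5 - 4)² = ((⅛)*(⅕)*(-5 - 2*25 - 5*(-1)) - 4)² = ((⅛)*(⅕)*(-5 - 50 + 5) - 4)² = ((⅛)*(⅕)*(-50) - 4)² = (-5/4 - 4)² = (-21/4)² = 441/16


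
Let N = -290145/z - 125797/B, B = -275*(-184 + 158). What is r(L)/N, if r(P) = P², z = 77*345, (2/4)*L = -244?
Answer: -11919107200/1427229 ≈ -8351.2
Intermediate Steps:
L = -488 (L = 2*(-244) = -488)
B = 7150 (B = -275*(-26) = 7150)
z = 26565
N = -1427229/50050 (N = -290145/26565 - 125797/7150 = -290145*1/26565 - 125797*1/7150 = -841/77 - 125797/7150 = -1427229/50050 ≈ -28.516)
r(L)/N = (-488)²/(-1427229/50050) = 238144*(-50050/1427229) = -11919107200/1427229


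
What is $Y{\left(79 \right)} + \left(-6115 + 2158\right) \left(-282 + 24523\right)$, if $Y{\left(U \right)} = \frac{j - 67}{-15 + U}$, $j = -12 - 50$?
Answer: $- \frac{6138984897}{64} \approx -9.5922 \cdot 10^{7}$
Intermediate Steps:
$j = -62$ ($j = -12 - 50 = -62$)
$Y{\left(U \right)} = - \frac{129}{-15 + U}$ ($Y{\left(U \right)} = \frac{-62 - 67}{-15 + U} = - \frac{129}{-15 + U}$)
$Y{\left(79 \right)} + \left(-6115 + 2158\right) \left(-282 + 24523\right) = - \frac{129}{-15 + 79} + \left(-6115 + 2158\right) \left(-282 + 24523\right) = - \frac{129}{64} - 95921637 = - \frac{6138984897}{64}$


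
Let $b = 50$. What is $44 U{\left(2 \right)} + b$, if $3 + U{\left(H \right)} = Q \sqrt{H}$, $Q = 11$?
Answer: $-82 + 484 \sqrt{2} \approx 602.48$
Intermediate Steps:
$U{\left(H \right)} = -3 + 11 \sqrt{H}$
$44 U{\left(2 \right)} + b = 44 \left(-3 + 11 \sqrt{2}\right) + 50 = \left(-132 + 484 \sqrt{2}\right) + 50 = -82 + 484 \sqrt{2}$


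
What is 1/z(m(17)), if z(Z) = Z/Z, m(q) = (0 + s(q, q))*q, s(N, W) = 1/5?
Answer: 1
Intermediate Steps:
s(N, W) = ⅕
m(q) = q/5 (m(q) = (0 + ⅕)*q = q/5)
z(Z) = 1
1/z(m(17)) = 1/1 = 1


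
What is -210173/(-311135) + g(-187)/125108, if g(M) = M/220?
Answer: 105176236877/155701910320 ≈ 0.67550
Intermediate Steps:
g(M) = M/220 (g(M) = M*(1/220) = M/220)
-210173/(-311135) + g(-187)/125108 = -210173/(-311135) + ((1/220)*(-187))/125108 = -210173*(-1/311135) - 17/20*1/125108 = 210173/311135 - 17/2502160 = 105176236877/155701910320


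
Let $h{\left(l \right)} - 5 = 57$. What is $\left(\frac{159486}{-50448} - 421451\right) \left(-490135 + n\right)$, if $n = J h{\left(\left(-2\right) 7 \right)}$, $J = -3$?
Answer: $\frac{1737494919905069}{8408} \approx 2.0665 \cdot 10^{11}$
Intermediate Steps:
$h{\left(l \right)} = 62$ ($h{\left(l \right)} = 5 + 57 = 62$)
$n = -186$ ($n = \left(-3\right) 62 = -186$)
$\left(\frac{159486}{-50448} - 421451\right) \left(-490135 + n\right) = \left(\frac{159486}{-50448} - 421451\right) \left(-490135 - 186\right) = \left(159486 \left(- \frac{1}{50448}\right) - 421451\right) \left(-490321\right) = \left(- \frac{26581}{8408} - 421451\right) \left(-490321\right) = \left(- \frac{3543586589}{8408}\right) \left(-490321\right) = \frac{1737494919905069}{8408}$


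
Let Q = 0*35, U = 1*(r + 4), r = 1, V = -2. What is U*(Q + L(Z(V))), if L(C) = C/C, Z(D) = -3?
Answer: 5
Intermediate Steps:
L(C) = 1
U = 5 (U = 1*(1 + 4) = 1*5 = 5)
Q = 0
U*(Q + L(Z(V))) = 5*(0 + 1) = 5*1 = 5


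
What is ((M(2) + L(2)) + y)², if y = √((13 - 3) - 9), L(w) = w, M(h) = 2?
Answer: 25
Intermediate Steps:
y = 1 (y = √(10 - 9) = √1 = 1)
((M(2) + L(2)) + y)² = ((2 + 2) + 1)² = (4 + 1)² = 5² = 25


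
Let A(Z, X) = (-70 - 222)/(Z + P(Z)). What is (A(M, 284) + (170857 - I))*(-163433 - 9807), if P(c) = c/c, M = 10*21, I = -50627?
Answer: -8095995815680/211 ≈ -3.8370e+10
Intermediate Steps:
M = 210
P(c) = 1
A(Z, X) = -292/(1 + Z) (A(Z, X) = (-70 - 222)/(Z + 1) = -292/(1 + Z))
(A(M, 284) + (170857 - I))*(-163433 - 9807) = (-292/(1 + 210) + (170857 - 1*(-50627)))*(-163433 - 9807) = (-292/211 + (170857 + 50627))*(-173240) = (-292*1/211 + 221484)*(-173240) = (-292/211 + 221484)*(-173240) = (46732832/211)*(-173240) = -8095995815680/211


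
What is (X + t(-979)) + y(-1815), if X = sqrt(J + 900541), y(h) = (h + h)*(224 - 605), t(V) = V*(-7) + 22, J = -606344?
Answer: 1389905 + sqrt(294197) ≈ 1.3904e+6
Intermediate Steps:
t(V) = 22 - 7*V (t(V) = -7*V + 22 = 22 - 7*V)
y(h) = -762*h (y(h) = (2*h)*(-381) = -762*h)
X = sqrt(294197) (X = sqrt(-606344 + 900541) = sqrt(294197) ≈ 542.40)
(X + t(-979)) + y(-1815) = (sqrt(294197) + (22 - 7*(-979))) - 762*(-1815) = (sqrt(294197) + (22 + 6853)) + 1383030 = (sqrt(294197) + 6875) + 1383030 = (6875 + sqrt(294197)) + 1383030 = 1389905 + sqrt(294197)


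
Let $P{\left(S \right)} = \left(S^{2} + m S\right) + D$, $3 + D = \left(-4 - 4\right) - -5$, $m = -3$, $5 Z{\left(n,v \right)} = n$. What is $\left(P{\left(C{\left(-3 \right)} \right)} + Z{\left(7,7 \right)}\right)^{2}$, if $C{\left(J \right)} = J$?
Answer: $\frac{4489}{25} \approx 179.56$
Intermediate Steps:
$Z{\left(n,v \right)} = \frac{n}{5}$
$D = -6$ ($D = -3 - 3 = -6$)
$P{\left(S \right)} = -6 + S^{2} - 3 S$ ($P{\left(S \right)} = \left(S^{2} - 3 S\right) - 6 = -6 + S^{2} - 3 S$)
$\left(P{\left(C{\left(-3 \right)} \right)} + Z{\left(7,7 \right)}\right)^{2} = \left(\left(-6 + \left(-3\right)^{2} - -9\right) + \frac{1}{5} \cdot 7\right)^{2} = \left(\left(-6 + 9 + 9\right) + \frac{7}{5}\right)^{2} = \left(12 + \frac{7}{5}\right)^{2} = \left(\frac{67}{5}\right)^{2} = \frac{4489}{25}$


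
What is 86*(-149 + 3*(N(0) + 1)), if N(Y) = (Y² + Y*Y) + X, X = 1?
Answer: -12298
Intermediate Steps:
N(Y) = 1 + 2*Y² (N(Y) = (Y² + Y*Y) + 1 = (Y² + Y²) + 1 = 2*Y² + 1 = 1 + 2*Y²)
86*(-149 + 3*(N(0) + 1)) = 86*(-149 + 3*((1 + 2*0²) + 1)) = 86*(-149 + 3*((1 + 2*0) + 1)) = 86*(-149 + 3*((1 + 0) + 1)) = 86*(-149 + 3*(1 + 1)) = 86*(-149 + 3*2) = 86*(-149 + 6) = 86*(-143) = -12298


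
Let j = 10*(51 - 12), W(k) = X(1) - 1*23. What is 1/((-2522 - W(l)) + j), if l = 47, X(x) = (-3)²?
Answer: -1/2118 ≈ -0.00047214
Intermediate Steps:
X(x) = 9
W(k) = -14 (W(k) = 9 - 1*23 = 9 - 23 = -14)
j = 390 (j = 10*39 = 390)
1/((-2522 - W(l)) + j) = 1/((-2522 - 1*(-14)) + 390) = 1/((-2522 + 14) + 390) = 1/(-2508 + 390) = 1/(-2118) = -1/2118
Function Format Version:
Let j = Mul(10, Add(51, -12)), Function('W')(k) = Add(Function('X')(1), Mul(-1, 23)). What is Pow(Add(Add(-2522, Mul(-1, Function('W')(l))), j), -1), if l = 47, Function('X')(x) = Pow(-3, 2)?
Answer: Rational(-1, 2118) ≈ -0.00047214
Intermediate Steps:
Function('X')(x) = 9
Function('W')(k) = -14 (Function('W')(k) = Add(9, Mul(-1, 23)) = Add(9, -23) = -14)
j = 390 (j = Mul(10, 39) = 390)
Pow(Add(Add(-2522, Mul(-1, Function('W')(l))), j), -1) = Pow(Add(Add(-2522, Mul(-1, -14)), 390), -1) = Pow(Add(Add(-2522, 14), 390), -1) = Pow(Add(-2508, 390), -1) = Pow(-2118, -1) = Rational(-1, 2118)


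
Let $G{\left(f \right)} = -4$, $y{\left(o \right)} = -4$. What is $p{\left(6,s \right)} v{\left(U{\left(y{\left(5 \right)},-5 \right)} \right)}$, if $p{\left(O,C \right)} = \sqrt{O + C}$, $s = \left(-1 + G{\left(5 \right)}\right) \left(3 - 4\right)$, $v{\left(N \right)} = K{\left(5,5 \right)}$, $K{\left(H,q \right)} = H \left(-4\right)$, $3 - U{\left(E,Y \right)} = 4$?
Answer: $- 20 \sqrt{11} \approx -66.333$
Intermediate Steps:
$U{\left(E,Y \right)} = -1$ ($U{\left(E,Y \right)} = 3 - 4 = -1$)
$K{\left(H,q \right)} = - 4 H$
$v{\left(N \right)} = -20$ ($v{\left(N \right)} = \left(-4\right) 5 = -20$)
$s = 5$ ($s = \left(-1 - 4\right) \left(3 - 4\right) = \left(-5\right) \left(-1\right) = 5$)
$p{\left(O,C \right)} = \sqrt{C + O}$
$p{\left(6,s \right)} v{\left(U{\left(y{\left(5 \right)},-5 \right)} \right)} = \sqrt{5 + 6} \left(-20\right) = \sqrt{11} \left(-20\right) = - 20 \sqrt{11}$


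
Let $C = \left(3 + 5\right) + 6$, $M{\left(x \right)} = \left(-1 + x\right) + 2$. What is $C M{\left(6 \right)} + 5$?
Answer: $103$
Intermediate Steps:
$M{\left(x \right)} = 1 + x$
$C = 14$ ($C = 8 + 6 = 14$)
$C M{\left(6 \right)} + 5 = 14 \left(1 + 6\right) + 5 = 14 \cdot 7 + 5 = 98 + 5 = 103$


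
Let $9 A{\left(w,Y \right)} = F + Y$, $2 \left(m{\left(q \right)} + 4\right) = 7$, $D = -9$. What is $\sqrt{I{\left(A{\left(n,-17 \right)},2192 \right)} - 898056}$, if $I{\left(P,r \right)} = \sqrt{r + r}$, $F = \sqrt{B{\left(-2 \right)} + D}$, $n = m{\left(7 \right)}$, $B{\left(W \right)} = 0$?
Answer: $2 \sqrt{-224514 + \sqrt{274}} \approx 947.62 i$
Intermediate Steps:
$m{\left(q \right)} = - \frac{1}{2}$ ($m{\left(q \right)} = -4 + \frac{1}{2} \cdot 7 = -4 + \frac{7}{2} = - \frac{1}{2}$)
$n = - \frac{1}{2} \approx -0.5$
$F = 3 i$ ($F = \sqrt{0 - 9} = \sqrt{-9} = 3 i \approx 3.0 i$)
$A{\left(w,Y \right)} = \frac{i}{3} + \frac{Y}{9}$ ($A{\left(w,Y \right)} = \frac{3 i + Y}{9} = \frac{Y + 3 i}{9} = \frac{i}{3} + \frac{Y}{9}$)
$I{\left(P,r \right)} = \sqrt{2} \sqrt{r}$ ($I{\left(P,r \right)} = \sqrt{2 r} = \sqrt{2} \sqrt{r}$)
$\sqrt{I{\left(A{\left(n,-17 \right)},2192 \right)} - 898056} = \sqrt{\sqrt{2} \sqrt{2192} - 898056} = \sqrt{\sqrt{2} \cdot 4 \sqrt{137} - 898056} = \sqrt{4 \sqrt{274} - 898056} = \sqrt{-898056 + 4 \sqrt{274}}$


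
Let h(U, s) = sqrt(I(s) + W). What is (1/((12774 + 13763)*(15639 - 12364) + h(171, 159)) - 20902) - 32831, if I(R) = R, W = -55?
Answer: -405851678223713001218/7553117790255521 - 2*sqrt(26)/7553117790255521 ≈ -53733.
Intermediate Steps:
h(U, s) = sqrt(-55 + s) (h(U, s) = sqrt(s - 55) = sqrt(-55 + s))
(1/((12774 + 13763)*(15639 - 12364) + h(171, 159)) - 20902) - 32831 = (1/((12774 + 13763)*(15639 - 12364) + sqrt(-55 + 159)) - 20902) - 32831 = (1/(26537*3275 + sqrt(104)) - 20902) - 32831 = (1/(86908675 + 2*sqrt(26)) - 20902) - 32831 = (-20902 + 1/(86908675 + 2*sqrt(26))) - 32831 = -53733 + 1/(86908675 + 2*sqrt(26))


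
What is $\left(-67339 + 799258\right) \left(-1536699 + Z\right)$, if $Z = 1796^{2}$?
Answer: $1236150441723$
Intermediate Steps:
$Z = 3225616$
$\left(-67339 + 799258\right) \left(-1536699 + Z\right) = \left(-67339 + 799258\right) \left(-1536699 + 3225616\right) = 731919 \cdot 1688917 = 1236150441723$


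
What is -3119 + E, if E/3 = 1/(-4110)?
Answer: -4273031/1370 ≈ -3119.0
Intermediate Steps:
E = -1/1370 (E = 3/(-4110) = 3*(-1/4110) = -1/1370 ≈ -0.00072993)
-3119 + E = -3119 - 1/1370 = -4273031/1370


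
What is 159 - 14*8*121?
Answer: -13393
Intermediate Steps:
159 - 14*8*121 = 159 - 112*121 = 159 - 13552 = -13393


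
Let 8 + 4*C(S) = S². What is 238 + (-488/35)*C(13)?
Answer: -1616/5 ≈ -323.20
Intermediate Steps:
C(S) = -2 + S²/4
238 + (-488/35)*C(13) = 238 + (-488/35)*(-2 + (¼)*13²) = 238 + (-488*1/35)*(-2 + (¼)*169) = 238 - 488*(-2 + 169/4)/35 = 238 - 488/35*161/4 = 238 - 2806/5 = -1616/5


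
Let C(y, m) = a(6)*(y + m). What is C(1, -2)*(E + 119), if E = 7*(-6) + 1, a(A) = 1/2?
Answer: -39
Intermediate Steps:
a(A) = ½
C(y, m) = m/2 + y/2 (C(y, m) = (y + m)/2 = (m + y)/2 = m/2 + y/2)
E = -41 (E = -42 + 1 = -41)
C(1, -2)*(E + 119) = ((½)*(-2) + (½)*1)*(-41 + 119) = (-1 + ½)*78 = -½*78 = -39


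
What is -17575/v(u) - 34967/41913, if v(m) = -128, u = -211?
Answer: 732145199/5364864 ≈ 136.47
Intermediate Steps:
-17575/v(u) - 34967/41913 = -17575/(-128) - 34967/41913 = -17575*(-1/128) - 34967*1/41913 = 17575/128 - 34967/41913 = 732145199/5364864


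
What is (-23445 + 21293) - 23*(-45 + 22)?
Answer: -1623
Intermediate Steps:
(-23445 + 21293) - 23*(-45 + 22) = -2152 - 23*(-23) = -2152 + 529 = -1623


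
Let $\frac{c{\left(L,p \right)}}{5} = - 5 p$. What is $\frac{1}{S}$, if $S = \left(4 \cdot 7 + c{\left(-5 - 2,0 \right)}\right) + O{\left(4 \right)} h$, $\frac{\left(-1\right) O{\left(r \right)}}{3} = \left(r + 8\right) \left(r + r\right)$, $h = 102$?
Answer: $- \frac{1}{29348} \approx -3.4074 \cdot 10^{-5}$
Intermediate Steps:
$c{\left(L,p \right)} = - 25 p$ ($c{\left(L,p \right)} = 5 \left(- 5 p\right) = - 25 p$)
$O{\left(r \right)} = - 6 r \left(8 + r\right)$ ($O{\left(r \right)} = - 3 \left(r + 8\right) \left(r + r\right) = - 3 \left(8 + r\right) 2 r = - 3 \cdot 2 r \left(8 + r\right) = - 6 r \left(8 + r\right)$)
$S = -29348$ ($S = \left(4 \cdot 7 - 0\right) + \left(-6\right) 4 \left(8 + 4\right) 102 = \left(28 + 0\right) + \left(-6\right) 4 \cdot 12 \cdot 102 = 28 - 29376 = -29348$)
$\frac{1}{S} = \frac{1}{-29348} = - \frac{1}{29348}$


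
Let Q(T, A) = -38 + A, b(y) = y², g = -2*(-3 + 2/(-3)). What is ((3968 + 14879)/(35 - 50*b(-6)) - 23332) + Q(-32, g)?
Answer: -123761861/5295 ≈ -23373.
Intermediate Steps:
g = 22/3 (g = -2*(-3 + 2*(-⅓)) = -2*(-3 - ⅔) = -2*(-11/3) = 22/3 ≈ 7.3333)
((3968 + 14879)/(35 - 50*b(-6)) - 23332) + Q(-32, g) = ((3968 + 14879)/(35 - 50*(-6)²) - 23332) + (-38 + 22/3) = (18847/(35 - 50*36) - 23332) - 92/3 = (18847/(35 - 1800) - 23332) - 92/3 = (18847/(-1765) - 23332) - 92/3 = (18847*(-1/1765) - 23332) - 92/3 = (-18847/1765 - 23332) - 92/3 = -41199827/1765 - 92/3 = -123761861/5295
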